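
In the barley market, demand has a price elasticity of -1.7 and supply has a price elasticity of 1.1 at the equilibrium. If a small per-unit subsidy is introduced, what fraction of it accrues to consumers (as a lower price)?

Consumer share = 11/28

For a small subsidy around the equilibrium, the benefit split depends on the relative slopes, which at a point are proportional to the elasticities.
Buyer share = εs/(εs + |εd|) = 1.1/(1.1 + 1.7) = 11/28; seller share = |εd|/(εs + |εd|) = 17/28.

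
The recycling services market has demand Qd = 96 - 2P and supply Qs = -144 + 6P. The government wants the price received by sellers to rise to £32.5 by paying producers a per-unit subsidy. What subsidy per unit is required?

Required subsidy s = £10 per unit

At a seller price of 32.5, quantity supplied is -144 + 6·32.5 = 51.
Buyers absorb 51 only when they pay Pb with 96 − 2·Pb = 51, i.e. Pb = 22.5.
s = Ps − Pb = 32.5 − 22.5 = 10.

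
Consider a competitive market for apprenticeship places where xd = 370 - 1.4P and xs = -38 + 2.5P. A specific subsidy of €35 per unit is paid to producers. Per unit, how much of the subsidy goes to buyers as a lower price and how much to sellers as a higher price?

Pre-subsidy: 370 - 1.4P = -38 + 2.5P gives P* = 1360/13, x* = 2906/13.
With the subsidy, sellers receive Ps = Pb + 35 for each unit, where Pb is the price buyers pay.
Supply in terms of Pb becomes xs = -38 + 2.5(Pb + 35) = 49.5 + 2.5Pb. Setting this equal to demand: 370 - 1.4Pb = 49.5 + 2.5Pb, so Pb = 3205/39.
Sellers receive Ps = 3205/39 + 35 = 4570/39; x' = 370 − 1.4·(3205/39) = 9943/39.
Buyers' price falls by P* − Pb = 1360/13 − 3205/39 = 875/39; sellers' price rises by Ps − P* = 4570/39 − 1360/13 = 490/39.

Buyers gain 875/39 per unit; sellers gain 490/39 per unit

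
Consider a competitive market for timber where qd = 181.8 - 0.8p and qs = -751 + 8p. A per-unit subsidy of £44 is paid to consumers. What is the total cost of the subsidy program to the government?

Pre-subsidy: 181.8 - 0.8p = -751 + 8p gives p* = 106, q* = 97.
With the rebate, buyers effectively pay pb = ps − 44, where ps is the price sellers receive.
Demand in terms of ps becomes qd = 181.8 − 0.8(ps − 44) = 217 - 0.8ps. Setting this equal to supply: 217 - 0.8ps = -751 + 8ps, so ps = 110.
Buyers pay pb = 110 − 44 = 66; q' = -751 + 8·110 = 129.
Government outlay = subsidy × quantity = 44 × 129 = 5676.

Government cost = £5676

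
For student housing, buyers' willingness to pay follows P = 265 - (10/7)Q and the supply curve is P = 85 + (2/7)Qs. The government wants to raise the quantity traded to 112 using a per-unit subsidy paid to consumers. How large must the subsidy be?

Required subsidy s = 12 per unit

At Q = 112, from the demand curve buyers pay Pb = 265 − (10/7)·112 = 105; from the supply curve sellers need Ps = 85 + (2/7)·112 = 117.
The subsidy must fill the gap: s = Ps − Pb = 117 − 105 = 12.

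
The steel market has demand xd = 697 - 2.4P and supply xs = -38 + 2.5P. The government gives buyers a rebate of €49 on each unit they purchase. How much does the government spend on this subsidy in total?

Government cost = €19453

Pre-subsidy: 697 - 2.4P = -38 + 2.5P gives P* = 150, x* = 337.
With the rebate, buyers effectively pay Pb = Ps − 49, where Ps is the price sellers receive.
Demand in terms of Ps becomes xd = 697 − 2.4(Ps − 49) = 814.6 - 2.4Ps. Setting this equal to supply: 814.6 - 2.4Ps = -38 + 2.5Ps, so Ps = 174.
Buyers pay Pb = 174 − 49 = 125; x' = -38 + 2.5·174 = 397.
Government outlay = subsidy × quantity = 49 × 397 = 19453.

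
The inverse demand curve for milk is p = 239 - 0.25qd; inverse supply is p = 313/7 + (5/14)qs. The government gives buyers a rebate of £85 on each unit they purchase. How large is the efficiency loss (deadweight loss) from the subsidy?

Pre-subsidy: 239 - 0.25q = 313/7 + (5/14)q gives q* = 320 and p* = 159.
With the rebate, buyers effectively pay pb = ps − 85, where ps is the price sellers receive.
On the curves, pb = 239 - 0.25q and ps = 313/7 + (5/14)q; the wedge ps − pb = 85 gives 313/7 + (5/14)q − (239 - 0.25q) = 85, so q' = 460.
Then pb = 239 − 0.25·460 = 124 and ps = 313/7 + (5/14)·460 = 209.
The subsidy expands output by 460 − 320 = 140 past the efficient level; on those units the gap between marginal cost and willingness to pay runs from 0 up to 85.
DWL = ½ × 85 × 140 = 5950.

Deadweight loss = £5950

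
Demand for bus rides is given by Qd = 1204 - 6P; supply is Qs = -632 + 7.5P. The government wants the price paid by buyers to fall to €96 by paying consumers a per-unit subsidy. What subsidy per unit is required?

At a buyer price of 96, quantity demanded is 1204 − 6·96 = 628.
Sellers supply 628 only when they receive Ps with -632 + 7.5·Ps = 628, i.e. Ps = 168.
s = Ps − Pb = 168 − 96 = 72.

Required subsidy s = €72 per unit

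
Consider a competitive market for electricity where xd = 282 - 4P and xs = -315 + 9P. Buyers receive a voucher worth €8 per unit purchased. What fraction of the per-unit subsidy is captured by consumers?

Pre-subsidy: 282 - 4P = -315 + 9P gives P* = 597/13, x* = 1278/13.
With the rebate, buyers effectively pay Pb = Ps − 8, where Ps is the price sellers receive.
Demand in terms of Ps becomes xd = 282 − 4(Ps − 8) = 314 - 4Ps. Setting this equal to supply: 314 - 4Ps = -315 + 9Ps, so Ps = 629/13.
Buyers pay Pb = 629/13 − 8 = 525/13; x' = -315 + 9·(629/13) = 1566/13.
Buyers' price falls by P* − Pb = 597/13 − 525/13 = 72/13; sellers' price rises by Ps − P* = 629/13 − 597/13 = 32/13.
So consumers capture (72/13)/8 = 9/13 of each unit of subsidy.

Consumer share = 9/13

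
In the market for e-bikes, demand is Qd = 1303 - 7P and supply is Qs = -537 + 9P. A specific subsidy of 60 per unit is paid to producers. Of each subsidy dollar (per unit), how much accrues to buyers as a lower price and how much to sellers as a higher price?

Buyers gain 33.75 per unit; sellers gain 26.25 per unit

Pre-subsidy: 1303 - 7P = -537 + 9P gives P* = 115, Q* = 498.
With the subsidy, sellers receive Ps = Pb + 60 for each unit, where Pb is the price buyers pay.
Supply in terms of Pb becomes Qs = -537 + 9(Pb + 60) = 3 + 9Pb. Setting this equal to demand: 1303 - 7Pb = 3 + 9Pb, so Pb = 81.25.
Sellers receive Ps = 81.25 + 60 = 141.25; Q' = 1303 − 7·81.25 = 734.25.
Buyers' price falls by P* − Pb = 115 − 81.25 = 33.75; sellers' price rises by Ps − P* = 141.25 − 115 = 26.25.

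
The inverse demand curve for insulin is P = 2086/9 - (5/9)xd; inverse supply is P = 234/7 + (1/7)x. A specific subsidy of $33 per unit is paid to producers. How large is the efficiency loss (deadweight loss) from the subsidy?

Deadweight loss = $779.625

Pre-subsidy: 2086/9 - (5/9)x = 234/7 + (1/7)x gives x* = 284 and P* = 74.
With the subsidy, sellers receive Ps = Pb + 33 for each unit, where Pb is the price buyers pay.
On the curves, Pb = 2086/9 - (5/9)x and Ps = 234/7 + (1/7)x; the wedge Ps − Pb = 33 gives 234/7 + (1/7)x − (2086/9 - (5/9)x) = 33, so x' = 331.25.
Then Pb = 2086/9 − (5/9)·331.25 = 47.75 and Ps = 234/7 + (1/7)·331.25 = 80.75.
The subsidy expands output by 331.25 − 284 = 47.25 past the efficient level; on those units the gap between marginal cost and willingness to pay runs from 0 up to 33.
DWL = ½ × 33 × 47.25 = 779.625.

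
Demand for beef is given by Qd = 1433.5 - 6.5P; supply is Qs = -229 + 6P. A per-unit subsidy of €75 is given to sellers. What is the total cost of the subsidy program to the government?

Government cost = €60225

Pre-subsidy: 1433.5 - 6.5P = -229 + 6P gives P* = 133, Q* = 569.
With the subsidy, sellers receive Ps = Pb + 75 for each unit, where Pb is the price buyers pay.
Supply in terms of Pb becomes Qs = -229 + 6(Pb + 75) = 221 + 6Pb. Setting this equal to demand: 1433.5 - 6.5Pb = 221 + 6Pb, so Pb = 97.
Sellers receive Ps = 97 + 75 = 172; Q' = 1433.5 − 6.5·97 = 803.
Government outlay = subsidy × quantity = 75 × 803 = 60225.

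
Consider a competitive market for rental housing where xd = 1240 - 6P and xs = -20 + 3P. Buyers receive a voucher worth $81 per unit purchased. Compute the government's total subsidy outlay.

Government cost = $45522

Pre-subsidy: 1240 - 6P = -20 + 3P gives P* = 140, x* = 400.
With the rebate, buyers effectively pay Pb = Ps − 81, where Ps is the price sellers receive.
Demand in terms of Ps becomes xd = 1240 − 6(Ps − 81) = 1726 - 6Ps. Setting this equal to supply: 1726 - 6Ps = -20 + 3Ps, so Ps = 194.
Buyers pay Pb = 194 − 81 = 113; x' = -20 + 3·194 = 562.
Government outlay = subsidy × quantity = 81 × 562 = 45522.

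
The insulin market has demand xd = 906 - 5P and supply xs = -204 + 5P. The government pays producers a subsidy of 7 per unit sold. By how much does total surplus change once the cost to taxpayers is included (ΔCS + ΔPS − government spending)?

Pre-subsidy: 906 - 5P = -204 + 5P gives P* = 111, x* = 351.
With the subsidy, sellers receive Ps = Pb + 7 for each unit, where Pb is the price buyers pay.
Supply in terms of Pb becomes xs = -204 + 5(Pb + 7) = -169 + 5Pb. Setting this equal to demand: 906 - 5Pb = -169 + 5Pb, so Pb = 107.5.
Sellers receive Ps = 107.5 + 7 = 114.5; x' = 906 − 5·107.5 = 368.5.
ΔCS = ½(351 + 368.5)(111 − 107.5) = 1259.125; ΔPS = ½(351 + 368.5)(114.5 − 111) = 1259.125.
Government spending = 7 × 368.5 = 2579.5.
Net change = 1259.125 + 1259.125 − 2579.5 = -61.25. The loss equals the DWL triangle ½·7·17.5.

Net change in total surplus = -61.25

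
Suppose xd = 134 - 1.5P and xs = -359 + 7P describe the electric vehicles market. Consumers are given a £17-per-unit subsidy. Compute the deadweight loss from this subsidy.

Pre-subsidy: 134 - 1.5P = -359 + 7P gives P* = 58, x* = 47.
With the rebate, buyers effectively pay Pb = Ps − 17, where Ps is the price sellers receive.
Demand in terms of Ps becomes xd = 134 − 1.5(Ps − 17) = 159.5 - 1.5Ps. Setting this equal to supply: 159.5 - 1.5Ps = -359 + 7Ps, so Ps = 61.
Buyers pay Pb = 61 − 17 = 44; x' = -359 + 7·61 = 68.
The subsidy expands output by 68 − 47 = 21 past the efficient level; on those units the gap between marginal cost and willingness to pay runs from 0 up to 17.
DWL = ½ × 17 × 21 = 178.5.

Deadweight loss = £178.5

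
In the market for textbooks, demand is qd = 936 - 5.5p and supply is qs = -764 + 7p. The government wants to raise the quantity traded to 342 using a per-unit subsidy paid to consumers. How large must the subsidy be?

At q = 342, invert demand for the buyer price: pb = (936 − 342)/5.5 = 108; invert supply for the seller price: ps = (342 − (-764))/7 = 158.
The subsidy must fill the gap: s = ps − pb = 158 − 108 = 50.

Required subsidy s = 50 per unit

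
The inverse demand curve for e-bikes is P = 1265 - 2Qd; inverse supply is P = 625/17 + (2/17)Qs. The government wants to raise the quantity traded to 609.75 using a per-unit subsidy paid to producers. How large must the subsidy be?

At Q = 609.75, from the demand curve buyers pay Pb = 1265 − 2·609.75 = 45.5; from the supply curve sellers need Ps = 625/17 + (2/17)·609.75 = 108.5.
The subsidy must fill the gap: s = Ps − Pb = 108.5 − 45.5 = 63.

Required subsidy s = 63 per unit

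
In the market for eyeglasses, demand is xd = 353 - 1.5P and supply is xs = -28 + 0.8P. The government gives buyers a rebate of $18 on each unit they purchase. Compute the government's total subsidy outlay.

Government cost = 47160/23

Pre-subsidy: 353 - 1.5P = -28 + 0.8P gives P* = 3810/23, x* = 2404/23.
With the rebate, buyers effectively pay Pb = Ps − 18, where Ps is the price sellers receive.
Demand in terms of Ps becomes xd = 353 − 1.5(Ps − 18) = 380 - 1.5Ps. Setting this equal to supply: 380 - 1.5Ps = -28 + 0.8Ps, so Ps = 4080/23.
Buyers pay Pb = 4080/23 − 18 = 3666/23; x' = -28 + 0.8·(4080/23) = 2620/23.
Government outlay = subsidy × quantity = 18 × 2620/23 = 47160/23.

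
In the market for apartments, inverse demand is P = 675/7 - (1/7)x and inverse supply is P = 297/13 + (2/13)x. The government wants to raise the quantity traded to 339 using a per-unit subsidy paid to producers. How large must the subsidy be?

Required subsidy s = 27 per unit

At x = 339, from the demand curve buyers pay Pb = 675/7 − (1/7)·339 = 48; from the supply curve sellers need Ps = 297/13 + (2/13)·339 = 75.
The subsidy must fill the gap: s = Ps − Pb = 75 − 48 = 27.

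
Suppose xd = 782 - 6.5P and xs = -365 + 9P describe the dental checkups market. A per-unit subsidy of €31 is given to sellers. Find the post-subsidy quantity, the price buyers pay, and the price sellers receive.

x' = 418; buyers pay €56; sellers receive €87

Pre-subsidy: 782 - 6.5P = -365 + 9P gives P* = 74, x* = 301.
With the subsidy, sellers receive Ps = Pb + 31 for each unit, where Pb is the price buyers pay.
Supply in terms of Pb becomes xs = -365 + 9(Pb + 31) = -86 + 9Pb. Setting this equal to demand: 782 - 6.5Pb = -86 + 9Pb, so Pb = 56.
Sellers receive Ps = 56 + 31 = 87; x' = 782 − 6.5·56 = 418.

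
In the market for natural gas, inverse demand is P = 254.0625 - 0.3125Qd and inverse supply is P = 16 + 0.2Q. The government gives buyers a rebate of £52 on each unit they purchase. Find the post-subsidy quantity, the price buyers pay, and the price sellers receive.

Q' = 23205/41; buyers pay 3165/41; sellers receive 5297/41

Pre-subsidy: 254.0625 - 0.3125Q = 16 + 0.2Q gives Q* = 19045/41 and P* = 4465/41.
With the rebate, buyers effectively pay Pb = Ps − 52, where Ps is the price sellers receive.
On the curves, Pb = 254.0625 - 0.3125Q and Ps = 16 + 0.2Q; the wedge Ps − Pb = 52 gives 16 + 0.2Q − (254.0625 - 0.3125Q) = 52, so Q' = 23205/41.
Then Pb = 254.0625 − 0.3125·(23205/41) = 3165/41 and Ps = 16 + 0.2·(23205/41) = 5297/41.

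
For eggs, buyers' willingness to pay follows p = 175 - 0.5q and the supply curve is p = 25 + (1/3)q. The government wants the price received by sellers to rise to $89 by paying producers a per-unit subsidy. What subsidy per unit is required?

At a seller price of 89, quantity supplied is -75 + 3·89 = 192.
Buyers absorb 192 only when they pay pb = 175 − 0.5·192 = 79.
s = ps − pb = 89 − 79 = 10.

Required subsidy s = $10 per unit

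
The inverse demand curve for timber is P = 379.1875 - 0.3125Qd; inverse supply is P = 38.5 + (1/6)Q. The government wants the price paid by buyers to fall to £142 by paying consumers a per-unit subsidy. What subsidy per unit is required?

At a buyer price of 142, quantity demanded is 1213.4 − 3.2·142 = 759.
Sellers supply 759 only when they receive Ps = 38.5 + (1/6)·759 = 165.
s = Ps − Pb = 165 − 142 = 23.

Required subsidy s = £23 per unit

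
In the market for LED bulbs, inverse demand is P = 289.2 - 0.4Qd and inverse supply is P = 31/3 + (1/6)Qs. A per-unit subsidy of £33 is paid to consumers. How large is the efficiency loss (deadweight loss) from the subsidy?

Pre-subsidy: 289.2 - 0.4Q = 31/3 + (1/6)Q gives Q* = 8366/17 and P* = 1570/17.
With the rebate, buyers effectively pay Pb = Ps − 33, where Ps is the price sellers receive.
On the curves, Pb = 289.2 - 0.4Q and Ps = 31/3 + (1/6)Q; the wedge Ps − Pb = 33 gives 31/3 + (1/6)Q − (289.2 - 0.4Q) = 33, so Q' = 9356/17.
Then Pb = 289.2 − 0.4·(9356/17) = 1174/17 and Ps = 31/3 + (1/6)·(9356/17) = 1735/17.
The subsidy expands output by 9356/17 − 8366/17 = 990/17 past the efficient level; on those units the gap between marginal cost and willingness to pay runs from 0 up to 33.
DWL = ½ × 33 × 990/17 = 16335/17.

Deadweight loss = 16335/17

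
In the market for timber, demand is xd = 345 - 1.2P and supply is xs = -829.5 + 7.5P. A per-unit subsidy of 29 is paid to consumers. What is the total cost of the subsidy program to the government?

Pre-subsidy: 345 - 1.2P = -829.5 + 7.5P gives P* = 135, x* = 183.
With the rebate, buyers effectively pay Pb = Ps − 29, where Ps is the price sellers receive.
Demand in terms of Ps becomes xd = 345 − 1.2(Ps − 29) = 379.8 - 1.2Ps. Setting this equal to supply: 379.8 - 1.2Ps = -829.5 + 7.5Ps, so Ps = 139.
Buyers pay Pb = 139 − 29 = 110; x' = -829.5 + 7.5·139 = 213.
Government outlay = subsidy × quantity = 29 × 213 = 6177.

Government cost = 6177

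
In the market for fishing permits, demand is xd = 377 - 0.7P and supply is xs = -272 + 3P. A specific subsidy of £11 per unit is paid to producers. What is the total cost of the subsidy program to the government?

Government cost = 106007/37

Pre-subsidy: 377 - 0.7P = -272 + 3P gives P* = 6490/37, x* = 9406/37.
With the subsidy, sellers receive Ps = Pb + 11 for each unit, where Pb is the price buyers pay.
Supply in terms of Pb becomes xs = -272 + 3(Pb + 11) = -239 + 3Pb. Setting this equal to demand: 377 - 0.7Pb = -239 + 3Pb, so Pb = 6160/37.
Sellers receive Ps = 6160/37 + 11 = 6567/37; x' = 377 − 0.7·(6160/37) = 9637/37.
Government outlay = subsidy × quantity = 11 × 9637/37 = 106007/37.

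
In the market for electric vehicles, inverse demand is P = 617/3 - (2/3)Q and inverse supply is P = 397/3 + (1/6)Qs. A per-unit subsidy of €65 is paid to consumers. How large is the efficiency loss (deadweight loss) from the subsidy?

Deadweight loss = €2535

Pre-subsidy: 617/3 - (2/3)Q = 397/3 + (1/6)Q gives Q* = 88 and P* = 147.
With the rebate, buyers effectively pay Pb = Ps − 65, where Ps is the price sellers receive.
On the curves, Pb = 617/3 - (2/3)Q and Ps = 397/3 + (1/6)Q; the wedge Ps − Pb = 65 gives 397/3 + (1/6)Q − (617/3 - (2/3)Q) = 65, so Q' = 166.
Then Pb = 617/3 − (2/3)·166 = 95 and Ps = 397/3 + (1/6)·166 = 160.
The subsidy expands output by 166 − 88 = 78 past the efficient level; on those units the gap between marginal cost and willingness to pay runs from 0 up to 65.
DWL = ½ × 65 × 78 = 2535.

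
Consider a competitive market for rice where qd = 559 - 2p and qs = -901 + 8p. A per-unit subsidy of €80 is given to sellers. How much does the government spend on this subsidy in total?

Government cost = €31600

Pre-subsidy: 559 - 2p = -901 + 8p gives p* = 146, q* = 267.
With the subsidy, sellers receive ps = pb + 80 for each unit, where pb is the price buyers pay.
Supply in terms of pb becomes qs = -901 + 8(pb + 80) = -261 + 8pb. Setting this equal to demand: 559 - 2pb = -261 + 8pb, so pb = 82.
Sellers receive ps = 82 + 80 = 162; q' = 559 − 2·82 = 395.
Government outlay = subsidy × quantity = 80 × 395 = 31600.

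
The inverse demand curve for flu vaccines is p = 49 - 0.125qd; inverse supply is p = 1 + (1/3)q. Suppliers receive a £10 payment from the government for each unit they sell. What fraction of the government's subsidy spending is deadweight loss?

DWL / government spending = 5/58

Pre-subsidy: 49 - 0.125q = 1 + (1/3)q gives q* = 1152/11 and p* = 395/11.
With the subsidy, sellers receive ps = pb + 10 for each unit, where pb is the price buyers pay.
On the curves, pb = 49 - 0.125q and ps = 1 + (1/3)q; the wedge ps − pb = 10 gives 1 + (1/3)q − (49 - 0.125q) = 10, so q' = 1392/11.
Then pb = 49 − 0.125·(1392/11) = 365/11 and ps = 1 + (1/3)·(1392/11) = 475/11.
ΔCS = ½(1152/11 + 1392/11)(395/11 − 365/11) = 38160/121; ΔPS = ½(1152/11 + 1392/11)(475/11 − 395/11) = 101760/121.
Government spending = 10 × 1392/11 = 13920/11.
DWL = ½ × 10 × (1392/11 − 1152/11) = 1200/11; fraction = (1200/11) / (13920/11) = 5/58.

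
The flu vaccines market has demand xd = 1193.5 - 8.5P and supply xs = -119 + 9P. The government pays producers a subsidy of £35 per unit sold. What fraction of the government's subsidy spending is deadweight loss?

DWL / government spending = 153/1418

Pre-subsidy: 1193.5 - 8.5P = -119 + 9P gives P* = 75, x* = 556.
With the subsidy, sellers receive Ps = Pb + 35 for each unit, where Pb is the price buyers pay.
Supply in terms of Pb becomes xs = -119 + 9(Pb + 35) = 196 + 9Pb. Setting this equal to demand: 1193.5 - 8.5Pb = 196 + 9Pb, so Pb = 57.
Sellers receive Ps = 57 + 35 = 92; x' = 1193.5 − 8.5·57 = 709.
ΔCS = ½(556 + 709)(75 − 57) = 11385; ΔPS = ½(556 + 709)(92 − 75) = 10752.5.
Government spending = 35 × 709 = 24815.
DWL = ½ × 35 × (709 − 556) = 2677.5; fraction = 2677.5 / 24815 = 153/1418.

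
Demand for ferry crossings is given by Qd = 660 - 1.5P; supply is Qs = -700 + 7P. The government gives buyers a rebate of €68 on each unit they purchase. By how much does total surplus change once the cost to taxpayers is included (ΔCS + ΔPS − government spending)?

Net change in total surplus = -€2856

Pre-subsidy: 660 - 1.5P = -700 + 7P gives P* = 160, Q* = 420.
With the rebate, buyers effectively pay Pb = Ps − 68, where Ps is the price sellers receive.
Demand in terms of Ps becomes Qd = 660 − 1.5(Ps − 68) = 762 - 1.5Ps. Setting this equal to supply: 762 - 1.5Ps = -700 + 7Ps, so Ps = 172.
Buyers pay Pb = 172 − 68 = 104; Q' = -700 + 7·172 = 504.
ΔCS = ½(420 + 504)(160 − 104) = 25872; ΔPS = ½(420 + 504)(172 − 160) = 5544.
Government spending = 68 × 504 = 34272.
Net change = 25872 + 5544 − 34272 = -2856. The loss equals the DWL triangle ½·68·84.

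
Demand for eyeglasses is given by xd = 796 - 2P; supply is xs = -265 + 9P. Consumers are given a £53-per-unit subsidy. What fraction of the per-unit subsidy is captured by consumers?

Consumer share = 9/11

Pre-subsidy: 796 - 2P = -265 + 9P gives P* = 1061/11, x* = 6634/11.
With the rebate, buyers effectively pay Pb = Ps − 53, where Ps is the price sellers receive.
Demand in terms of Ps becomes xd = 796 − 2(Ps − 53) = 902 - 2Ps. Setting this equal to supply: 902 - 2Ps = -265 + 9Ps, so Ps = 1167/11.
Buyers pay Pb = 1167/11 − 53 = 584/11; x' = -265 + 9·(1167/11) = 7588/11.
Buyers' price falls by P* − Pb = 1061/11 − 584/11 = 477/11; sellers' price rises by Ps − P* = 1167/11 − 1061/11 = 106/11.
So consumers capture (477/11)/53 = 9/11 of each unit of subsidy.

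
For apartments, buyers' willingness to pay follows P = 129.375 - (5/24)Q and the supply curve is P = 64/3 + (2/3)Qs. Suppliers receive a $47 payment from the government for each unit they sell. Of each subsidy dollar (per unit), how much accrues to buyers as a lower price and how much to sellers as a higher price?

Pre-subsidy: 129.375 - (5/24)Q = 64/3 + (2/3)Q gives Q* = 2593/21 and P* = 6530/63.
With the subsidy, sellers receive Ps = Pb + 47 for each unit, where Pb is the price buyers pay.
On the curves, Pb = 129.375 - (5/24)Q and Ps = 64/3 + (2/3)Q; the wedge Ps − Pb = 47 gives 64/3 + (2/3)Q − (129.375 - (5/24)Q) = 47, so Q' = 3721/21.
Then Pb = 129.375 − (5/24)·(3721/21) = 5825/63 and Ps = 64/3 + (2/3)·(3721/21) = 8786/63.
Buyers' price falls by P* − Pb = 6530/63 − 5825/63 = 235/21; sellers' price rises by Ps − P* = 8786/63 − 6530/63 = 752/21.

Buyers gain 235/21 per unit; sellers gain 752/21 per unit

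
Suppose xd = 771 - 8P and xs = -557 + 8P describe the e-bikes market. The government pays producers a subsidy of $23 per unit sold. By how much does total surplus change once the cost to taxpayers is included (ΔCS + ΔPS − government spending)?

Net change in total surplus = -$1058

Pre-subsidy: 771 - 8P = -557 + 8P gives P* = 83, x* = 107.
With the subsidy, sellers receive Ps = Pb + 23 for each unit, where Pb is the price buyers pay.
Supply in terms of Pb becomes xs = -557 + 8(Pb + 23) = -373 + 8Pb. Setting this equal to demand: 771 - 8Pb = -373 + 8Pb, so Pb = 71.5.
Sellers receive Ps = 71.5 + 23 = 94.5; x' = 771 − 8·71.5 = 199.
ΔCS = ½(107 + 199)(83 − 71.5) = 1759.5; ΔPS = ½(107 + 199)(94.5 − 83) = 1759.5.
Government spending = 23 × 199 = 4577.
Net change = 1759.5 + 1759.5 − 4577 = -1058. The loss equals the DWL triangle ½·23·92.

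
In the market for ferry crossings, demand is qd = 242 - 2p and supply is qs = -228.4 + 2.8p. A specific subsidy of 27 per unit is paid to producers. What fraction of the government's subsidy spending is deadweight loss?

DWL / government spending = 63/310

Pre-subsidy: 242 - 2p = -228.4 + 2.8p gives p* = 98, q* = 46.
With the subsidy, sellers receive ps = pb + 27 for each unit, where pb is the price buyers pay.
Supply in terms of pb becomes qs = -228.4 + 2.8(pb + 27) = -152.8 + 2.8pb. Setting this equal to demand: 242 - 2pb = -152.8 + 2.8pb, so pb = 82.25.
Sellers receive ps = 82.25 + 27 = 109.25; q' = 242 − 2·82.25 = 77.5.
ΔCS = ½(46 + 77.5)(98 − 82.25) = 972.5625; ΔPS = ½(46 + 77.5)(109.25 − 98) = 694.6875.
Government spending = 27 × 77.5 = 2092.5.
DWL = ½ × 27 × (77.5 − 46) = 425.25; fraction = 425.25 / 2092.5 = 63/310.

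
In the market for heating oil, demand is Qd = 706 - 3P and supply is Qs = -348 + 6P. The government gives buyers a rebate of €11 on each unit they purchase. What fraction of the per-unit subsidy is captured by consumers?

Pre-subsidy: 706 - 3P = -348 + 6P gives P* = 1054/9, Q* = 1064/3.
With the rebate, buyers effectively pay Pb = Ps − 11, where Ps is the price sellers receive.
Demand in terms of Ps becomes Qd = 706 − 3(Ps − 11) = 739 - 3Ps. Setting this equal to supply: 739 - 3Ps = -348 + 6Ps, so Ps = 1087/9.
Buyers pay Pb = 1087/9 − 11 = 988/9; Q' = -348 + 6·(1087/9) = 1130/3.
Buyers' price falls by P* − Pb = 1054/9 − 988/9 = 22/3; sellers' price rises by Ps − P* = 1087/9 − 1054/9 = 11/3.
So consumers capture (22/3)/11 = 2/3 of each unit of subsidy.

Consumer share = 2/3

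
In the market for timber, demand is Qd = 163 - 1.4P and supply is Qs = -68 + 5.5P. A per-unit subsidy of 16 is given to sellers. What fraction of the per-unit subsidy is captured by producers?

Pre-subsidy: 163 - 1.4P = -68 + 5.5P gives P* = 770/23, Q* = 2671/23.
With the subsidy, sellers receive Ps = Pb + 16 for each unit, where Pb is the price buyers pay.
Supply in terms of Pb becomes Qs = -68 + 5.5(Pb + 16) = 20 + 5.5Pb. Setting this equal to demand: 163 - 1.4Pb = 20 + 5.5Pb, so Pb = 1430/69.
Sellers receive Ps = 1430/69 + 16 = 2534/69; Q' = 163 − 1.4·(1430/69) = 9245/69.
Buyers' price falls by P* − Pb = 770/23 − 1430/69 = 880/69; sellers' price rises by Ps − P* = 2534/69 − 770/23 = 224/69.
So producers capture (224/69)/16 = 14/69 of each unit of subsidy.

Producer share = 14/69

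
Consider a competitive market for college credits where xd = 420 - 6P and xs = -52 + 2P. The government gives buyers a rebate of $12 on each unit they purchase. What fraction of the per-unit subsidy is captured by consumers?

Consumer share = 0.25

Pre-subsidy: 420 - 6P = -52 + 2P gives P* = 59, x* = 66.
With the rebate, buyers effectively pay Pb = Ps − 12, where Ps is the price sellers receive.
Demand in terms of Ps becomes xd = 420 − 6(Ps − 12) = 492 - 6Ps. Setting this equal to supply: 492 - 6Ps = -52 + 2Ps, so Ps = 68.
Buyers pay Pb = 68 − 12 = 56; x' = -52 + 2·68 = 84.
Buyers' price falls by P* − Pb = 59 − 56 = 3; sellers' price rises by Ps − P* = 68 − 59 = 9.
So consumers capture 3/12 = 0.25 of each unit of subsidy.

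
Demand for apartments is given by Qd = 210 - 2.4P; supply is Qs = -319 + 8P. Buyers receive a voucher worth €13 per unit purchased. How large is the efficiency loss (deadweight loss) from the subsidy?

Deadweight loss = €156

Pre-subsidy: 210 - 2.4P = -319 + 8P gives P* = 2645/52, Q* = 1143/13.
With the rebate, buyers effectively pay Pb = Ps − 13, where Ps is the price sellers receive.
Demand in terms of Ps becomes Qd = 210 − 2.4(Ps − 13) = 241.2 - 2.4Ps. Setting this equal to supply: 241.2 - 2.4Ps = -319 + 8Ps, so Ps = 2801/52.
Buyers pay Pb = 2801/52 − 13 = 2125/52; Q' = -319 + 8·(2801/52) = 1455/13.
The subsidy expands output by 1455/13 − 1143/13 = 24 past the efficient level; on those units the gap between marginal cost and willingness to pay runs from 0 up to 13.
DWL = ½ × 13 × 24 = 156.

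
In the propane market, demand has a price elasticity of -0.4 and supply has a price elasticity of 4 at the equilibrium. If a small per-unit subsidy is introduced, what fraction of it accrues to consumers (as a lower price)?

For a small subsidy around the equilibrium, the benefit split depends on the relative slopes, which at a point are proportional to the elasticities.
Buyer share = εs/(εs + |εd|) = 4/(4 + 0.4) = 10/11; seller share = |εd|/(εs + |εd|) = 1/11.

Consumer share = 10/11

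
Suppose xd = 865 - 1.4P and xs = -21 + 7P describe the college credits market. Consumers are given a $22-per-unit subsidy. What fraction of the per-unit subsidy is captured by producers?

Producer share = 1/6

Pre-subsidy: 865 - 1.4P = -21 + 7P gives P* = 2215/21, x* = 2152/3.
With the rebate, buyers effectively pay Pb = Ps − 22, where Ps is the price sellers receive.
Demand in terms of Ps becomes xd = 865 − 1.4(Ps − 22) = 895.8 - 1.4Ps. Setting this equal to supply: 895.8 - 1.4Ps = -21 + 7Ps, so Ps = 764/7.
Buyers pay Pb = 764/7 − 22 = 610/7; x' = -21 + 7·(764/7) = 743.
Buyers' price falls by P* − Pb = 2215/21 − 610/7 = 55/3; sellers' price rises by Ps − P* = 764/7 − 2215/21 = 11/3.
So producers capture (11/3)/22 = 1/6 of each unit of subsidy.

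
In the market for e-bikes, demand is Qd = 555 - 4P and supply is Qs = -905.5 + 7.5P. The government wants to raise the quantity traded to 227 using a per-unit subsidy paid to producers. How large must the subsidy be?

At Q = 227, invert demand for the buyer price: Pb = (555 − 227)/4 = 82; invert supply for the seller price: Ps = (227 − (-905.5))/7.5 = 151.
The subsidy must fill the gap: s = Ps − Pb = 151 − 82 = 69.

Required subsidy s = 69 per unit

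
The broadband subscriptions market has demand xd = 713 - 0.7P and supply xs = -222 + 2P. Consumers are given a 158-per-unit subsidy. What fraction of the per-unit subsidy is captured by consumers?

Pre-subsidy: 713 - 0.7P = -222 + 2P gives P* = 9350/27, x* = 12706/27.
With the rebate, buyers effectively pay Pb = Ps − 158, where Ps is the price sellers receive.
Demand in terms of Ps becomes xd = 713 − 0.7(Ps − 158) = 823.6 - 0.7Ps. Setting this equal to supply: 823.6 - 0.7Ps = -222 + 2Ps, so Ps = 10456/27.
Buyers pay Pb = 10456/27 − 158 = 6190/27; x' = -222 + 2·(10456/27) = 14918/27.
Buyers' price falls by P* − Pb = 9350/27 − 6190/27 = 3160/27; sellers' price rises by Ps − P* = 10456/27 − 9350/27 = 1106/27.
So consumers capture (3160/27)/158 = 20/27 of each unit of subsidy.

Consumer share = 20/27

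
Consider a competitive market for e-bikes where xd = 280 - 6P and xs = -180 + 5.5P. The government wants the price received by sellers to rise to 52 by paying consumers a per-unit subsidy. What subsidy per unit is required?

At a seller price of 52, quantity supplied is -180 + 5.5·52 = 106.
Buyers absorb 106 only when they pay Pb with 280 − 6·Pb = 106, i.e. Pb = 29.
s = Ps − Pb = 52 − 29 = 23.

Required subsidy s = 23 per unit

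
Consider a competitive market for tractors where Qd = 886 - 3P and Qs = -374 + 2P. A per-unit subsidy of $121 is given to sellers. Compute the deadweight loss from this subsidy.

Deadweight loss = $8784.6

Pre-subsidy: 886 - 3P = -374 + 2P gives P* = 252, Q* = 130.
With the subsidy, sellers receive Ps = Pb + 121 for each unit, where Pb is the price buyers pay.
Supply in terms of Pb becomes Qs = -374 + 2(Pb + 121) = -132 + 2Pb. Setting this equal to demand: 886 - 3Pb = -132 + 2Pb, so Pb = 203.6.
Sellers receive Ps = 203.6 + 121 = 324.6; Q' = 886 − 3·203.6 = 275.2.
The subsidy expands output by 275.2 − 130 = 145.2 past the efficient level; on those units the gap between marginal cost and willingness to pay runs from 0 up to 121.
DWL = ½ × 121 × 145.2 = 8784.6.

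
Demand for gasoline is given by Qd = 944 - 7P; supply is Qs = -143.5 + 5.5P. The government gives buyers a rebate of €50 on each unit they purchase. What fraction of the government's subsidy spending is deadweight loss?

Pre-subsidy: 944 - 7P = -143.5 + 5.5P gives P* = 87, Q* = 335.
With the rebate, buyers effectively pay Pb = Ps − 50, where Ps is the price sellers receive.
Demand in terms of Ps becomes Qd = 944 − 7(Ps − 50) = 1294 - 7Ps. Setting this equal to supply: 1294 - 7Ps = -143.5 + 5.5Ps, so Ps = 115.
Buyers pay Pb = 115 − 50 = 65; Q' = -143.5 + 5.5·115 = 489.
ΔCS = ½(335 + 489)(87 − 65) = 9064; ΔPS = ½(335 + 489)(115 − 87) = 11536.
Government spending = 50 × 489 = 24450.
DWL = ½ × 50 × (489 − 335) = 3850; fraction = 3850 / 24450 = 77/489.

DWL / government spending = 77/489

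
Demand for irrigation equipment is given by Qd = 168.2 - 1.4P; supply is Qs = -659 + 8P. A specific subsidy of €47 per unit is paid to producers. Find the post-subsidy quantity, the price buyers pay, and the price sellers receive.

Q' = 101; buyers pay €48; sellers receive €95

Pre-subsidy: 168.2 - 1.4P = -659 + 8P gives P* = 88, Q* = 45.
With the subsidy, sellers receive Ps = Pb + 47 for each unit, where Pb is the price buyers pay.
Supply in terms of Pb becomes Qs = -659 + 8(Pb + 47) = -283 + 8Pb. Setting this equal to demand: 168.2 - 1.4Pb = -283 + 8Pb, so Pb = 48.
Sellers receive Ps = 48 + 47 = 95; Q' = 168.2 − 1.4·48 = 101.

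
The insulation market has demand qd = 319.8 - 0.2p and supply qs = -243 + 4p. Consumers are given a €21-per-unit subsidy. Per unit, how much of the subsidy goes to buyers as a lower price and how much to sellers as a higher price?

Buyers gain €20 per unit; sellers gain €1 per unit

Pre-subsidy: 319.8 - 0.2p = -243 + 4p gives p* = 134, q* = 293.
With the rebate, buyers effectively pay pb = ps − 21, where ps is the price sellers receive.
Demand in terms of ps becomes qd = 319.8 − 0.2(ps − 21) = 324 - 0.2ps. Setting this equal to supply: 324 - 0.2ps = -243 + 4ps, so ps = 135.
Buyers pay pb = 135 − 21 = 114; q' = -243 + 4·135 = 297.
Buyers' price falls by p* − pb = 134 − 114 = 20; sellers' price rises by ps − p* = 135 − 134 = 1.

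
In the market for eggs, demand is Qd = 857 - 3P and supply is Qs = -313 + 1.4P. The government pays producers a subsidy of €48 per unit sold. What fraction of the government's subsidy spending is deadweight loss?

Pre-subsidy: 857 - 3P = -313 + 1.4P gives P* = 2925/11, Q* = 652/11.
With the subsidy, sellers receive Ps = Pb + 48 for each unit, where Pb is the price buyers pay.
Supply in terms of Pb becomes Qs = -313 + 1.4(Pb + 48) = -245.8 + 1.4Pb. Setting this equal to demand: 857 - 3Pb = -245.8 + 1.4Pb, so Pb = 2757/11.
Sellers receive Ps = 2757/11 + 48 = 3285/11; Q' = 857 − 3·(2757/11) = 1156/11.
ΔCS = ½(652/11 + 1156/11)(2925/11 − 2757/11) = 151872/121; ΔPS = ½(652/11 + 1156/11)(3285/11 − 2925/11) = 325440/121.
Government spending = 48 × 1156/11 = 55488/11.
DWL = ½ × 48 × (1156/11 − 652/11) = 12096/11; fraction = (12096/11) / (55488/11) = 63/289.

DWL / government spending = 63/289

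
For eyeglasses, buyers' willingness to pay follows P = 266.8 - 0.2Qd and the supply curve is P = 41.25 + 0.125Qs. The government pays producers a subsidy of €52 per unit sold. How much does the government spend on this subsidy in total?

Government cost = €44408

Pre-subsidy: 266.8 - 0.2Q = 41.25 + 0.125Q gives Q* = 694 and P* = 128.
With the subsidy, sellers receive Ps = Pb + 52 for each unit, where Pb is the price buyers pay.
On the curves, Pb = 266.8 - 0.2Q and Ps = 41.25 + 0.125Q; the wedge Ps − Pb = 52 gives 41.25 + 0.125Q − (266.8 - 0.2Q) = 52, so Q' = 854.
Then Pb = 266.8 − 0.2·854 = 96 and Ps = 41.25 + 0.125·854 = 148.
Government outlay = subsidy × quantity = 52 × 854 = 44408.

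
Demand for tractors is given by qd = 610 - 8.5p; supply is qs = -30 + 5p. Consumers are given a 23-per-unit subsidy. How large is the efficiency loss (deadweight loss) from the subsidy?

Pre-subsidy: 610 - 8.5p = -30 + 5p gives p* = 1280/27, q* = 5590/27.
With the rebate, buyers effectively pay pb = ps − 23, where ps is the price sellers receive.
Demand in terms of ps becomes qd = 610 − 8.5(ps − 23) = 805.5 - 8.5ps. Setting this equal to supply: 805.5 - 8.5ps = -30 + 5ps, so ps = 557/9.
Buyers pay pb = 557/9 − 23 = 350/9; q' = -30 + 5·(557/9) = 2515/9.
The subsidy expands output by 2515/9 − 5590/27 = 1955/27 past the efficient level; on those units the gap between marginal cost and willingness to pay runs from 0 up to 23.
DWL = ½ × 23 × 1955/27 = 44965/54.

Deadweight loss = 44965/54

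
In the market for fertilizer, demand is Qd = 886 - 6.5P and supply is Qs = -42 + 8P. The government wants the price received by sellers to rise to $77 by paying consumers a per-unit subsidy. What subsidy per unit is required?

At a seller price of 77, quantity supplied is -42 + 8·77 = 574.
Buyers absorb 574 only when they pay Pb with 886 − 6.5·Pb = 574, i.e. Pb = 48.
s = Ps − Pb = 77 − 48 = 29.

Required subsidy s = $29 per unit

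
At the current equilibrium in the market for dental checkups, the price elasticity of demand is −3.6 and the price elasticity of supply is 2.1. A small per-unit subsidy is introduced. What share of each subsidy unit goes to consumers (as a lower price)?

For a small subsidy around the equilibrium, the benefit split depends on the relative slopes, which at a point are proportional to the elasticities.
Buyer share = εs/(εs + |εd|) = 2.1/(2.1 + 3.6) = 7/19; seller share = |εd|/(εs + |εd|) = 12/19.

Consumer share = 7/19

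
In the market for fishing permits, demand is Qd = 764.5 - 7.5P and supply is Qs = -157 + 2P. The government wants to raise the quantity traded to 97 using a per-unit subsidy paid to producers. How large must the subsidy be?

Required subsidy s = 38 per unit

At Q = 97, invert demand for the buyer price: Pb = (764.5 − 97)/7.5 = 89; invert supply for the seller price: Ps = (97 − (-157))/2 = 127.
The subsidy must fill the gap: s = Ps − Pb = 127 − 89 = 38.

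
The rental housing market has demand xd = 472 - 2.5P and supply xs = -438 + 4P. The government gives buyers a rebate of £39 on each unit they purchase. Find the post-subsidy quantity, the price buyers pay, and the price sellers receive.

x' = 182; buyers pay £116; sellers receive £155

Pre-subsidy: 472 - 2.5P = -438 + 4P gives P* = 140, x* = 122.
With the rebate, buyers effectively pay Pb = Ps − 39, where Ps is the price sellers receive.
Demand in terms of Ps becomes xd = 472 − 2.5(Ps − 39) = 569.5 - 2.5Ps. Setting this equal to supply: 569.5 - 2.5Ps = -438 + 4Ps, so Ps = 155.
Buyers pay Pb = 155 − 39 = 116; x' = -438 + 4·155 = 182.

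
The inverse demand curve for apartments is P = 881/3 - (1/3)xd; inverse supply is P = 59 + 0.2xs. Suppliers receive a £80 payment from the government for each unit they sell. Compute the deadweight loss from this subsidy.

Pre-subsidy: 881/3 - (1/3)x = 59 + 0.2x gives x* = 440 and P* = 147.
With the subsidy, sellers receive Ps = Pb + 80 for each unit, where Pb is the price buyers pay.
On the curves, Pb = 881/3 - (1/3)x and Ps = 59 + 0.2x; the wedge Ps − Pb = 80 gives 59 + 0.2x − (881/3 - (1/3)x) = 80, so x' = 590.
Then Pb = 881/3 − (1/3)·590 = 97 and Ps = 59 + 0.2·590 = 177.
The subsidy expands output by 590 − 440 = 150 past the efficient level; on those units the gap between marginal cost and willingness to pay runs from 0 up to 80.
DWL = ½ × 80 × 150 = 6000.

Deadweight loss = £6000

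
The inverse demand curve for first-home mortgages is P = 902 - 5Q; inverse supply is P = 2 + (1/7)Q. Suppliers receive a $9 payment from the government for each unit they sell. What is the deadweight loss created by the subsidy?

Deadweight loss = $7.875

Pre-subsidy: 902 - 5Q = 2 + (1/7)Q gives Q* = 175 and P* = 27.
With the subsidy, sellers receive Ps = Pb + 9 for each unit, where Pb is the price buyers pay.
On the curves, Pb = 902 - 5Q and Ps = 2 + (1/7)Q; the wedge Ps − Pb = 9 gives 2 + (1/7)Q − (902 - 5Q) = 9, so Q' = 176.75.
Then Pb = 902 − 5·176.75 = 18.25 and Ps = 2 + (1/7)·176.75 = 27.25.
The subsidy expands output by 176.75 − 175 = 1.75 past the efficient level; on those units the gap between marginal cost and willingness to pay runs from 0 up to 9.
DWL = ½ × 9 × 1.75 = 7.875.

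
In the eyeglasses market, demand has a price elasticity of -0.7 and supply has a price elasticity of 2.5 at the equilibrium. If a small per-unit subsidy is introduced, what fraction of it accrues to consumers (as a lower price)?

For a small subsidy around the equilibrium, the benefit split depends on the relative slopes, which at a point are proportional to the elasticities.
Buyer share = εs/(εs + |εd|) = 2.5/(2.5 + 0.7) = 0.78125; seller share = |εd|/(εs + |εd|) = 0.21875.

Consumer share = 0.78125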